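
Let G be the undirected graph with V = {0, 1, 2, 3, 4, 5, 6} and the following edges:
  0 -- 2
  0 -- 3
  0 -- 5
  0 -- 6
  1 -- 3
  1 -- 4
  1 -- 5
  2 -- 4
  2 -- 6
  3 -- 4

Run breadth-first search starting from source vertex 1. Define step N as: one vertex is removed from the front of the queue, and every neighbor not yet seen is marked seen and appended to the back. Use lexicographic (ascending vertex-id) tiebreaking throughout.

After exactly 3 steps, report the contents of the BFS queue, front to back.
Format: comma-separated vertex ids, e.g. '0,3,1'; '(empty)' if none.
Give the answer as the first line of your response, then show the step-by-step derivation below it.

5,0,2

step 1: dequeue 1; queue=[3,4,5]; order=1
step 2: dequeue 3; queue=[4,5,0]; order=1,3
step 3: dequeue 4; queue=[5,0,2]; order=1,3,4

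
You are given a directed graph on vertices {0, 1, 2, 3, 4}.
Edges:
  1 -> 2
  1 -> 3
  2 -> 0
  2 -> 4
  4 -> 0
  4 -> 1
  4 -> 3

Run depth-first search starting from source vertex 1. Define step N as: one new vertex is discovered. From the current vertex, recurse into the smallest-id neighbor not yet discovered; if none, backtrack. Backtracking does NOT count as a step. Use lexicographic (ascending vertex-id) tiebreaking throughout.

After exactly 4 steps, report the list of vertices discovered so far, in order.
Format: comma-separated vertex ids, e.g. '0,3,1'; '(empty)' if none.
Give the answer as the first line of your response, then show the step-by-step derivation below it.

1,2,0,4

step 1: discover 1; path=1; order=1
step 2: discover 2; path=1>2; order=1,2
step 3: discover 0; path=1>2>0; order=1,2,0
step 4: discover 4; path=1>2>4; order=1,2,0,4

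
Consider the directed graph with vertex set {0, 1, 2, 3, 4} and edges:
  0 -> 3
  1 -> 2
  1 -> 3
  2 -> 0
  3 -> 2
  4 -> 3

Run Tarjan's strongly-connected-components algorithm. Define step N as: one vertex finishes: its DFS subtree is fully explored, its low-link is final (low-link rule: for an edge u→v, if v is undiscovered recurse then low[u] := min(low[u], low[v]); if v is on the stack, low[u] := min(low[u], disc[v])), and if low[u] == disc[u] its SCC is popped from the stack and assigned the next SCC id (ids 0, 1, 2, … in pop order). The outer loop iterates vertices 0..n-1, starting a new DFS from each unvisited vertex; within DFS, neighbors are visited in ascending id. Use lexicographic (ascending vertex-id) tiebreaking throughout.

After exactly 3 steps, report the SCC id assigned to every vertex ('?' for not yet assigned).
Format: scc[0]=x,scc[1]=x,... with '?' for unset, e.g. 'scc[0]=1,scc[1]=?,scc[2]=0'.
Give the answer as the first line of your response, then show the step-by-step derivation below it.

scc[0]=0,scc[1]=?,scc[2]=0,scc[3]=0,scc[4]=?

step 1: low=(low[0]=0,low[1]=?,low[2]=0,low[3]=1,low[4]=?); scc=(scc[0]=?,scc[1]=?,scc[2]=?,scc[3]=?,scc[4]=?)
step 2: low=(low[0]=0,low[1]=?,low[2]=0,low[3]=0,low[4]=?); scc=(scc[0]=?,scc[1]=?,scc[2]=?,scc[3]=?,scc[4]=?)
step 3: low=(low[0]=0,low[1]=?,low[2]=0,low[3]=0,low[4]=?); scc=(scc[0]=0,scc[1]=?,scc[2]=0,scc[3]=0,scc[4]=?)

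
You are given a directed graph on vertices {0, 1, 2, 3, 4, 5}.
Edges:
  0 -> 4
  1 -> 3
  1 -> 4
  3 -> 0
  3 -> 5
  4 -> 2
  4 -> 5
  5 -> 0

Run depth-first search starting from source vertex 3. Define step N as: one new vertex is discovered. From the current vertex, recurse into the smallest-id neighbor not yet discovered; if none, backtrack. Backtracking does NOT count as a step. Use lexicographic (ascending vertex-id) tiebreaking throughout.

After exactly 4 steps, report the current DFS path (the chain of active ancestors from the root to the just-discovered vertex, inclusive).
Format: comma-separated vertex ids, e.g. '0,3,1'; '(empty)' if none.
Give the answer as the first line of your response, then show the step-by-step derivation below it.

3,0,4,2

step 1: discover 3; path=3; order=3
step 2: discover 0; path=3>0; order=3,0
step 3: discover 4; path=3>0>4; order=3,0,4
step 4: discover 2; path=3>0>4>2; order=3,0,4,2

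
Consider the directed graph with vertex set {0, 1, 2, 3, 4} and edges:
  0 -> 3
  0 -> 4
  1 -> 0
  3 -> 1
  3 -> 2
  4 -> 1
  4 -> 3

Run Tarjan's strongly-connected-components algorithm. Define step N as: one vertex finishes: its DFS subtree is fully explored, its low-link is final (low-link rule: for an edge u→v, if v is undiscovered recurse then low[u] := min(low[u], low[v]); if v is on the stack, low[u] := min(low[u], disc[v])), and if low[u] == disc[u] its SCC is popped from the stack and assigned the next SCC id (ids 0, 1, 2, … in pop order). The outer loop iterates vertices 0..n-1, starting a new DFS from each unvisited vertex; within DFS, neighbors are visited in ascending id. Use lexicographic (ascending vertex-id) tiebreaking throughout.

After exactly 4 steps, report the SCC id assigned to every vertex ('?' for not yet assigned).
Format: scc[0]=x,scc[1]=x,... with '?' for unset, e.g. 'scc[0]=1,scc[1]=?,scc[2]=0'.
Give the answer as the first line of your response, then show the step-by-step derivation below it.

scc[0]=?,scc[1]=?,scc[2]=0,scc[3]=?,scc[4]=?

step 1: low=(low[0]=0,low[1]=0,low[2]=?,low[3]=1,low[4]=?); scc=(scc[0]=?,scc[1]=?,scc[2]=?,scc[3]=?,scc[4]=?)
step 2: low=(low[0]=0,low[1]=0,low[2]=3,low[3]=0,low[4]=?); scc=(scc[0]=?,scc[1]=?,scc[2]=0,scc[3]=?,scc[4]=?)
step 3: low=(low[0]=0,low[1]=0,low[2]=3,low[3]=0,low[4]=?); scc=(scc[0]=?,scc[1]=?,scc[2]=0,scc[3]=?,scc[4]=?)
step 4: low=(low[0]=0,low[1]=0,low[2]=3,low[3]=0,low[4]=1); scc=(scc[0]=?,scc[1]=?,scc[2]=0,scc[3]=?,scc[4]=?)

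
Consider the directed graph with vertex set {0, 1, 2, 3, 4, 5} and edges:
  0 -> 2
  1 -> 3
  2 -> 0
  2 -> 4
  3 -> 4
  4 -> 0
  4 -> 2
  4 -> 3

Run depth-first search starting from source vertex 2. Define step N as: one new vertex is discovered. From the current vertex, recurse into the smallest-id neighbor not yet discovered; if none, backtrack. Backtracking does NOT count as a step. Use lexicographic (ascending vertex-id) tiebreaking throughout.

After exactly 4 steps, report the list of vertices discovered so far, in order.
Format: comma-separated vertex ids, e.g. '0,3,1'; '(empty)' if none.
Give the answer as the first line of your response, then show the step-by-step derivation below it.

2,0,4,3

step 1: discover 2; path=2; order=2
step 2: discover 0; path=2>0; order=2,0
step 3: discover 4; path=2>4; order=2,0,4
step 4: discover 3; path=2>4>3; order=2,0,4,3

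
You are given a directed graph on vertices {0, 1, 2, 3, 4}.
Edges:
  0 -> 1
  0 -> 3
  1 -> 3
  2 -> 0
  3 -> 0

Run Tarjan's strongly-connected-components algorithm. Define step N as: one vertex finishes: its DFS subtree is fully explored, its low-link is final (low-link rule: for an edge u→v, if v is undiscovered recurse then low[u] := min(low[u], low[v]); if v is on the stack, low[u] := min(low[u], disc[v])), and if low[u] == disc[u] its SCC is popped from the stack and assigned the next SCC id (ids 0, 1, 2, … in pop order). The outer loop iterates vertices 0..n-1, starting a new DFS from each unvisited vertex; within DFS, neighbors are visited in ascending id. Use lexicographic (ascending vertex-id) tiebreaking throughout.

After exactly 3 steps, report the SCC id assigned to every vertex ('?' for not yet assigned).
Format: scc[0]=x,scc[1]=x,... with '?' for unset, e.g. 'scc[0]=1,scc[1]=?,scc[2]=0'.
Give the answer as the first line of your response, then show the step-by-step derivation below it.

scc[0]=0,scc[1]=0,scc[2]=?,scc[3]=0,scc[4]=?

step 1: low=(low[0]=0,low[1]=1,low[2]=?,low[3]=0,low[4]=?); scc=(scc[0]=?,scc[1]=?,scc[2]=?,scc[3]=?,scc[4]=?)
step 2: low=(low[0]=0,low[1]=0,low[2]=?,low[3]=0,low[4]=?); scc=(scc[0]=?,scc[1]=?,scc[2]=?,scc[3]=?,scc[4]=?)
step 3: low=(low[0]=0,low[1]=0,low[2]=?,low[3]=0,low[4]=?); scc=(scc[0]=0,scc[1]=0,scc[2]=?,scc[3]=0,scc[4]=?)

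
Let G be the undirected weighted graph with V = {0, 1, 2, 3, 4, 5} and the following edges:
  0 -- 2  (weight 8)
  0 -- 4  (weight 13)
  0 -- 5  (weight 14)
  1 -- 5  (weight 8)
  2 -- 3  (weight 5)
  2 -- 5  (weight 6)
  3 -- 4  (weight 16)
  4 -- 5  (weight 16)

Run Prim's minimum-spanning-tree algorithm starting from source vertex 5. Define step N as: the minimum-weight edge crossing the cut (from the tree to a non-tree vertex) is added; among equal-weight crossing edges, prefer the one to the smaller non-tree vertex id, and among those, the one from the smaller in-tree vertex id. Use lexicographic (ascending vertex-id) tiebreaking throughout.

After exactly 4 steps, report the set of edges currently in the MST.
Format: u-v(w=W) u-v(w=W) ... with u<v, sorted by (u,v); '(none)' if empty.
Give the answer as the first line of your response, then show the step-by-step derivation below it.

0-2(w=8) 1-5(w=8) 2-3(w=5) 2-5(w=6)

step 1: add edge 2-5 (w=6); MST = {2-5(w=6)}
step 2: add edge 2-3 (w=5); MST = {2-3(w=5) 2-5(w=6)}
step 3: add edge 0-2 (w=8); MST = {0-2(w=8) 2-3(w=5) 2-5(w=6)}
step 4: add edge 1-5 (w=8); MST = {0-2(w=8) 1-5(w=8) 2-3(w=5) 2-5(w=6)}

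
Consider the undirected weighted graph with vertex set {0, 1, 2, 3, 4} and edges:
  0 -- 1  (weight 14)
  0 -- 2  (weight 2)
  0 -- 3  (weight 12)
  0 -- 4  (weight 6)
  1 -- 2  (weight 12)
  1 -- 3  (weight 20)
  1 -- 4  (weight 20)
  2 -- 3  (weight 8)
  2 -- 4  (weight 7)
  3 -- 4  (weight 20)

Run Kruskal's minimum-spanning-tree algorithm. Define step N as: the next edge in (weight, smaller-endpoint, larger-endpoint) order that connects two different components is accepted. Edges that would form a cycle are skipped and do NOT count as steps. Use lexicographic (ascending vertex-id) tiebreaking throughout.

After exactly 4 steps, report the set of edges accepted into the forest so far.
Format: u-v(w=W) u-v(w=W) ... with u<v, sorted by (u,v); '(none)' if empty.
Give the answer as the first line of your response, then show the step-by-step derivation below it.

0-2(w=2) 0-4(w=6) 1-2(w=12) 2-3(w=8)

step 1: add edge 0-2 (w=2); MST = {0-2(w=2)}
step 2: add edge 0-4 (w=6); MST = {0-2(w=2) 0-4(w=6)}
step 3: add edge 2-3 (w=8); MST = {0-2(w=2) 0-4(w=6) 2-3(w=8)}
step 4: add edge 1-2 (w=12); MST = {0-2(w=2) 0-4(w=6) 1-2(w=12) 2-3(w=8)}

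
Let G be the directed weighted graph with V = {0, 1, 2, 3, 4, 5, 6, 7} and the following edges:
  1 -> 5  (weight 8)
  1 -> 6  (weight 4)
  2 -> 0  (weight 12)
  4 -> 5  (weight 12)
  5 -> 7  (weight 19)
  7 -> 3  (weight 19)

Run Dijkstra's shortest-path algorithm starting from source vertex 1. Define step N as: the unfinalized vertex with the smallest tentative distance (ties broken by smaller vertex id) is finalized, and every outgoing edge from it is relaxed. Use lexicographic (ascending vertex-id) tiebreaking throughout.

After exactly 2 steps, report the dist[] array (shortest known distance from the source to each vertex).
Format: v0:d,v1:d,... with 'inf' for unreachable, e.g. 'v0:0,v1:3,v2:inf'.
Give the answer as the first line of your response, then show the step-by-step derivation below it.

v0:inf,v1:0,v2:inf,v3:inf,v4:inf,v5:8,v6:4,v7:inf

step 1: dist = v0:inf,v1:0,v2:inf,v3:inf,v4:inf,v5:8,v6:4,v7:inf
step 2: dist = v0:inf,v1:0,v2:inf,v3:inf,v4:inf,v5:8,v6:4,v7:inf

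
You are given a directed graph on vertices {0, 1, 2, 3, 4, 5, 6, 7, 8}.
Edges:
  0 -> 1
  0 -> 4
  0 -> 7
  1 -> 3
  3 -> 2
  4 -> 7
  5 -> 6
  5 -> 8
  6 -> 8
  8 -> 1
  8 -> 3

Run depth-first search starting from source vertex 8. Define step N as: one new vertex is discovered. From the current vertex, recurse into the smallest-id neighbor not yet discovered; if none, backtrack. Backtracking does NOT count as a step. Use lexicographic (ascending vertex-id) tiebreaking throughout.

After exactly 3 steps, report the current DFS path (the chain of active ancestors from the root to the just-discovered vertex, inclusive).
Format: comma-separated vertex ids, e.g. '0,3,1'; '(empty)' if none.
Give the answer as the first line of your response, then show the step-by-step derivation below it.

8,1,3

step 1: discover 8; path=8; order=8
step 2: discover 1; path=8>1; order=8,1
step 3: discover 3; path=8>1>3; order=8,1,3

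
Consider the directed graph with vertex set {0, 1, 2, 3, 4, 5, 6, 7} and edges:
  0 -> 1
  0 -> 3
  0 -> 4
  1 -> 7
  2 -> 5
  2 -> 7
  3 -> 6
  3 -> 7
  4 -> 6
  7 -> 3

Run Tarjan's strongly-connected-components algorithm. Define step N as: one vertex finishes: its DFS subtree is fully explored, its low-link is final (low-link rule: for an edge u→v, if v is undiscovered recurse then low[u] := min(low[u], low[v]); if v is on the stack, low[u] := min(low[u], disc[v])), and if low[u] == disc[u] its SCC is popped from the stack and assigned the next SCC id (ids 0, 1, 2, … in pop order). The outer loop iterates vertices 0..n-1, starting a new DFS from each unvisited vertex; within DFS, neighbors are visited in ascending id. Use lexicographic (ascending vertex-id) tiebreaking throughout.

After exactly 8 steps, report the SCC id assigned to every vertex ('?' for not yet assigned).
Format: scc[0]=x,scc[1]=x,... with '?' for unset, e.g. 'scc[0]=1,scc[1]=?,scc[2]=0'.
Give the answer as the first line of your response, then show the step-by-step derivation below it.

scc[0]=4,scc[1]=2,scc[2]=6,scc[3]=1,scc[4]=3,scc[5]=5,scc[6]=0,scc[7]=1

step 1: low=(low[0]=0,low[1]=1,low[2]=?,low[3]=3,low[4]=?,low[5]=?,low[6]=4,low[7]=2); scc=(scc[0]=?,scc[1]=?,scc[2]=?,scc[3]=?,scc[4]=?,scc[5]=?,scc[6]=0,scc[7]=?)
step 2: low=(low[0]=0,low[1]=1,low[2]=?,low[3]=2,low[4]=?,low[5]=?,low[6]=4,low[7]=2); scc=(scc[0]=?,scc[1]=?,scc[2]=?,scc[3]=?,scc[4]=?,scc[5]=?,scc[6]=0,scc[7]=?)
step 3: low=(low[0]=0,low[1]=1,low[2]=?,low[3]=2,low[4]=?,low[5]=?,low[6]=4,low[7]=2); scc=(scc[0]=?,scc[1]=?,scc[2]=?,scc[3]=1,scc[4]=?,scc[5]=?,scc[6]=0,scc[7]=1)
step 4: low=(low[0]=0,low[1]=1,low[2]=?,low[3]=2,low[4]=?,low[5]=?,low[6]=4,low[7]=2); scc=(scc[0]=?,scc[1]=2,scc[2]=?,scc[3]=1,scc[4]=?,scc[5]=?,scc[6]=0,scc[7]=1)
step 5: low=(low[0]=0,low[1]=1,low[2]=?,low[3]=2,low[4]=5,low[5]=?,low[6]=4,low[7]=2); scc=(scc[0]=?,scc[1]=2,scc[2]=?,scc[3]=1,scc[4]=3,scc[5]=?,scc[6]=0,scc[7]=1)
step 6: low=(low[0]=0,low[1]=1,low[2]=?,low[3]=2,low[4]=5,low[5]=?,low[6]=4,low[7]=2); scc=(scc[0]=4,scc[1]=2,scc[2]=?,scc[3]=1,scc[4]=3,scc[5]=?,scc[6]=0,scc[7]=1)
step 7: low=(low[0]=0,low[1]=1,low[2]=6,low[3]=2,low[4]=5,low[5]=7,low[6]=4,low[7]=2); scc=(scc[0]=4,scc[1]=2,scc[2]=?,scc[3]=1,scc[4]=3,scc[5]=5,scc[6]=0,scc[7]=1)
step 8: low=(low[0]=0,low[1]=1,low[2]=6,low[3]=2,low[4]=5,low[5]=7,low[6]=4,low[7]=2); scc=(scc[0]=4,scc[1]=2,scc[2]=6,scc[3]=1,scc[4]=3,scc[5]=5,scc[6]=0,scc[7]=1)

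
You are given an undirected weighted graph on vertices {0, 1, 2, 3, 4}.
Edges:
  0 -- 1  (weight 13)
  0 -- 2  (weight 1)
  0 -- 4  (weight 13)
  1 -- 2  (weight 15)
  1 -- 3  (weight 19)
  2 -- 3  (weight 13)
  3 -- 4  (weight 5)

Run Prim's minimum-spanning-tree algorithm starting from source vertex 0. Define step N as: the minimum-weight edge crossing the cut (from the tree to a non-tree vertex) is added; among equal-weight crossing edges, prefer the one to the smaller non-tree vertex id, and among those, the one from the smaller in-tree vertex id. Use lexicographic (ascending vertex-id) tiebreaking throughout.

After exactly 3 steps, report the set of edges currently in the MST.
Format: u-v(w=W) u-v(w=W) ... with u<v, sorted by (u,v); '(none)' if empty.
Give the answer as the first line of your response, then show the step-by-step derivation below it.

0-1(w=13) 0-2(w=1) 2-3(w=13)

step 1: add edge 0-2 (w=1); MST = {0-2(w=1)}
step 2: add edge 0-1 (w=13); MST = {0-1(w=13) 0-2(w=1)}
step 3: add edge 2-3 (w=13); MST = {0-1(w=13) 0-2(w=1) 2-3(w=13)}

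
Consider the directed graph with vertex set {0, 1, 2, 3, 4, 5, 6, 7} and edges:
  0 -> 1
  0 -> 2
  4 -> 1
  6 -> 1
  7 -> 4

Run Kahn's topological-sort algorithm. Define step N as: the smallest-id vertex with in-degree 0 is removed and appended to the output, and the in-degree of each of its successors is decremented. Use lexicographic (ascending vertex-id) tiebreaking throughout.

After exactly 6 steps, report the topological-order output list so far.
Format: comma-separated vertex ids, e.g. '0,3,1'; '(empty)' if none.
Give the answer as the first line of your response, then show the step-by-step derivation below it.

0,2,3,5,6,7

step 1: output 0; order=[0]; indeg=(0,2,0,0,1,0,0,0)
step 2: output 2; order=[0,2]; indeg=(0,2,0,0,1,0,0,0)
step 3: output 3; order=[0,2,3]; indeg=(0,2,0,0,1,0,0,0)
step 4: output 5; order=[0,2,3,5]; indeg=(0,2,0,0,1,0,0,0)
step 5: output 6; order=[0,2,3,5,6]; indeg=(0,1,0,0,1,0,0,0)
step 6: output 7; order=[0,2,3,5,6,7]; indeg=(0,1,0,0,0,0,0,0)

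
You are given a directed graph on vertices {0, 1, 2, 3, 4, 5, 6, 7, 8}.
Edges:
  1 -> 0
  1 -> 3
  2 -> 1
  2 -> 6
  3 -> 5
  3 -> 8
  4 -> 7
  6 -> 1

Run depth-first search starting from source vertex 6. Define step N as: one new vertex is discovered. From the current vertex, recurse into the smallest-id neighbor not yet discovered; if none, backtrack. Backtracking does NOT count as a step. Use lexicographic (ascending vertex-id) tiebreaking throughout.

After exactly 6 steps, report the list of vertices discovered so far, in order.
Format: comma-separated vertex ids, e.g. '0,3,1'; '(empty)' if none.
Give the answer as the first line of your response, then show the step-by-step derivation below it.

6,1,0,3,5,8

step 1: discover 6; path=6; order=6
step 2: discover 1; path=6>1; order=6,1
step 3: discover 0; path=6>1>0; order=6,1,0
step 4: discover 3; path=6>1>3; order=6,1,0,3
step 5: discover 5; path=6>1>3>5; order=6,1,0,3,5
step 6: discover 8; path=6>1>3>8; order=6,1,0,3,5,8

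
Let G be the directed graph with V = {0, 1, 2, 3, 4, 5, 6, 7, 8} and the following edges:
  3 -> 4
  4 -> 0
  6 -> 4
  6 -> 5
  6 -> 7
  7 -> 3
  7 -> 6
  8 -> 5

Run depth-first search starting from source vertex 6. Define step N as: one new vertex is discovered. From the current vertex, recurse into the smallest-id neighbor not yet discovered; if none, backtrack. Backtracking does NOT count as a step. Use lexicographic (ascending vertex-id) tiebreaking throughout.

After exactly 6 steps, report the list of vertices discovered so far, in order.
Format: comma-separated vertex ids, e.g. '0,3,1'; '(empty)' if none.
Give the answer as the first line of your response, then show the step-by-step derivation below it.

6,4,0,5,7,3

step 1: discover 6; path=6; order=6
step 2: discover 4; path=6>4; order=6,4
step 3: discover 0; path=6>4>0; order=6,4,0
step 4: discover 5; path=6>5; order=6,4,0,5
step 5: discover 7; path=6>7; order=6,4,0,5,7
step 6: discover 3; path=6>7>3; order=6,4,0,5,7,3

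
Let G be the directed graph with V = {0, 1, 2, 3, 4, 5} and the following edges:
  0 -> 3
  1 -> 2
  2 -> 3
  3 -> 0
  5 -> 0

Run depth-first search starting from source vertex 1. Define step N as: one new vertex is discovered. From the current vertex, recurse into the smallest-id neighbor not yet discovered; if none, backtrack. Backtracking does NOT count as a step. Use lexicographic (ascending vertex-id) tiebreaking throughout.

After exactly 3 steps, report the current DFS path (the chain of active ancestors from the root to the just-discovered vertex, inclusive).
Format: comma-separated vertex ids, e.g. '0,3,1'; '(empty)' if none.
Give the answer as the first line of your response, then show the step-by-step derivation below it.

1,2,3

step 1: discover 1; path=1; order=1
step 2: discover 2; path=1>2; order=1,2
step 3: discover 3; path=1>2>3; order=1,2,3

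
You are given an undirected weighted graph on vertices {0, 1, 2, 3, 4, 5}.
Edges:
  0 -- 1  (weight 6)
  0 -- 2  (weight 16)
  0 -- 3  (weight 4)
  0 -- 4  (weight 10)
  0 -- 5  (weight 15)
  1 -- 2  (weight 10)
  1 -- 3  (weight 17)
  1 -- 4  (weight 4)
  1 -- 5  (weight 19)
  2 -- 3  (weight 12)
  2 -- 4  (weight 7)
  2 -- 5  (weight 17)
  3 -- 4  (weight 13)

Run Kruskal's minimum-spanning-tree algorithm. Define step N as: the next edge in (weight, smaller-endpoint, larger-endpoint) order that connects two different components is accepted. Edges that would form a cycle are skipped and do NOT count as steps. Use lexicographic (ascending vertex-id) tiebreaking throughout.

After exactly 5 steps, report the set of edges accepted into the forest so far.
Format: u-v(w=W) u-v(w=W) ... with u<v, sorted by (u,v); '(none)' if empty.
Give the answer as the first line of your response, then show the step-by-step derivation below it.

0-1(w=6) 0-3(w=4) 0-5(w=15) 1-4(w=4) 2-4(w=7)

step 1: add edge 0-3 (w=4); MST = {0-3(w=4)}
step 2: add edge 1-4 (w=4); MST = {0-3(w=4) 1-4(w=4)}
step 3: add edge 0-1 (w=6); MST = {0-1(w=6) 0-3(w=4) 1-4(w=4)}
step 4: add edge 2-4 (w=7); MST = {0-1(w=6) 0-3(w=4) 1-4(w=4) 2-4(w=7)}
step 5: add edge 0-5 (w=15); MST = {0-1(w=6) 0-3(w=4) 0-5(w=15) 1-4(w=4) 2-4(w=7)}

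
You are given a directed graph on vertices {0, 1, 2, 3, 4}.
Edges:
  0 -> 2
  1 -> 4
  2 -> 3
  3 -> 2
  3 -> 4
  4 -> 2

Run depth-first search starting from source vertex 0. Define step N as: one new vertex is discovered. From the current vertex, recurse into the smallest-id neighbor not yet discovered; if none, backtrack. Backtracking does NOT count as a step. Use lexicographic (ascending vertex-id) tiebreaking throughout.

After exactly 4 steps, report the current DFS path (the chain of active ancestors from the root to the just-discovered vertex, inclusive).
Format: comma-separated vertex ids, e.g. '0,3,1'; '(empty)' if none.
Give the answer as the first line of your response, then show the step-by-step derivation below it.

0,2,3,4

step 1: discover 0; path=0; order=0
step 2: discover 2; path=0>2; order=0,2
step 3: discover 3; path=0>2>3; order=0,2,3
step 4: discover 4; path=0>2>3>4; order=0,2,3,4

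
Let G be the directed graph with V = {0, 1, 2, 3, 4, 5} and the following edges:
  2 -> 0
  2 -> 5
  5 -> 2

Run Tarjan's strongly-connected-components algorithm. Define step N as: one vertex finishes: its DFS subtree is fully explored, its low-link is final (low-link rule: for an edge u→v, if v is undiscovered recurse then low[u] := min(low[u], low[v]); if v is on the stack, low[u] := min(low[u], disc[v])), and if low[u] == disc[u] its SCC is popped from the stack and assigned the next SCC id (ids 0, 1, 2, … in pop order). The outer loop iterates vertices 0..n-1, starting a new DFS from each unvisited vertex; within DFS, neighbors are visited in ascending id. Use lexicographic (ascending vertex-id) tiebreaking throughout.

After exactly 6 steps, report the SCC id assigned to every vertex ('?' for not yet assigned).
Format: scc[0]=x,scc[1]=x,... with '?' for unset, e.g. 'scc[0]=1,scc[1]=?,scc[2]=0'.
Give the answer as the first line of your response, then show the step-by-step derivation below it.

scc[0]=0,scc[1]=1,scc[2]=2,scc[3]=3,scc[4]=4,scc[5]=2

step 1: low=(low[0]=0,low[1]=?,low[2]=?,low[3]=?,low[4]=?,low[5]=?); scc=(scc[0]=0,scc[1]=?,scc[2]=?,scc[3]=?,scc[4]=?,scc[5]=?)
step 2: low=(low[0]=0,low[1]=1,low[2]=?,low[3]=?,low[4]=?,low[5]=?); scc=(scc[0]=0,scc[1]=1,scc[2]=?,scc[3]=?,scc[4]=?,scc[5]=?)
step 3: low=(low[0]=0,low[1]=1,low[2]=2,low[3]=?,low[4]=?,low[5]=2); scc=(scc[0]=0,scc[1]=1,scc[2]=?,scc[3]=?,scc[4]=?,scc[5]=?)
step 4: low=(low[0]=0,low[1]=1,low[2]=2,low[3]=?,low[4]=?,low[5]=2); scc=(scc[0]=0,scc[1]=1,scc[2]=2,scc[3]=?,scc[4]=?,scc[5]=2)
step 5: low=(low[0]=0,low[1]=1,low[2]=2,low[3]=4,low[4]=?,low[5]=2); scc=(scc[0]=0,scc[1]=1,scc[2]=2,scc[3]=3,scc[4]=?,scc[5]=2)
step 6: low=(low[0]=0,low[1]=1,low[2]=2,low[3]=4,low[4]=5,low[5]=2); scc=(scc[0]=0,scc[1]=1,scc[2]=2,scc[3]=3,scc[4]=4,scc[5]=2)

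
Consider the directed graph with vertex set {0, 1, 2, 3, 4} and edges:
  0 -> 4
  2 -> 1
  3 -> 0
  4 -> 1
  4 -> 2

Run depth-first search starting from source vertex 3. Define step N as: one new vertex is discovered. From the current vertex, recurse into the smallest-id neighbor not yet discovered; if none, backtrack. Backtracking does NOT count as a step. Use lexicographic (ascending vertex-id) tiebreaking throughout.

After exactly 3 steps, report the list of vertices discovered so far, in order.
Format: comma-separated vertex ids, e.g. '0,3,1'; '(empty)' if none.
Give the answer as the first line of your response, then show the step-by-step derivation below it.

3,0,4

step 1: discover 3; path=3; order=3
step 2: discover 0; path=3>0; order=3,0
step 3: discover 4; path=3>0>4; order=3,0,4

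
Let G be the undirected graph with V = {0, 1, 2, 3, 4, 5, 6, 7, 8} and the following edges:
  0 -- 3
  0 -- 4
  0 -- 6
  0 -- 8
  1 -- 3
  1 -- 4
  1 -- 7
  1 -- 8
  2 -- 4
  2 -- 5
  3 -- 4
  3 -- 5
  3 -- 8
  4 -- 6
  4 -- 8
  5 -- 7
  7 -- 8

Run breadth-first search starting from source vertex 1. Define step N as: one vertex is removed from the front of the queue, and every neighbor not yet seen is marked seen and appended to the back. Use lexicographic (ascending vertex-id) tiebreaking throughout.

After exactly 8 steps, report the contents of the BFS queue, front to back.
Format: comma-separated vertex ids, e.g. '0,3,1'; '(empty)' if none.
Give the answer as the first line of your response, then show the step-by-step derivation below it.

6

step 1: dequeue 1; queue=[3,4,7,8]; order=1
step 2: dequeue 3; queue=[4,7,8,0,5]; order=1,3
step 3: dequeue 4; queue=[7,8,0,5,2,6]; order=1,3,4
step 4: dequeue 7; queue=[8,0,5,2,6]; order=1,3,4,7
step 5: dequeue 8; queue=[0,5,2,6]; order=1,3,4,7,8
step 6: dequeue 0; queue=[5,2,6]; order=1,3,4,7,8,0
step 7: dequeue 5; queue=[2,6]; order=1,3,4,7,8,0,5
step 8: dequeue 2; queue=[6]; order=1,3,4,7,8,0,5,2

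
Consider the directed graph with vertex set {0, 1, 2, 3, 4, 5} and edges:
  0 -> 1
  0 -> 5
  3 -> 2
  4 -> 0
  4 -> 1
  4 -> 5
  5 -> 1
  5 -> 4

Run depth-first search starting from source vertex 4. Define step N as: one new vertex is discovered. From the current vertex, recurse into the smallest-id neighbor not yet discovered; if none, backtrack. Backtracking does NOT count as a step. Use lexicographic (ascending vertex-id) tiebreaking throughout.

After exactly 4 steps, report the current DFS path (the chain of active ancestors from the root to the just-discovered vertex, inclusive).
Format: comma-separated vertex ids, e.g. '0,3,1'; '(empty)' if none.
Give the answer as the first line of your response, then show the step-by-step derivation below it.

4,0,5

step 1: discover 4; path=4; order=4
step 2: discover 0; path=4>0; order=4,0
step 3: discover 1; path=4>0>1; order=4,0,1
step 4: discover 5; path=4>0>5; order=4,0,1,5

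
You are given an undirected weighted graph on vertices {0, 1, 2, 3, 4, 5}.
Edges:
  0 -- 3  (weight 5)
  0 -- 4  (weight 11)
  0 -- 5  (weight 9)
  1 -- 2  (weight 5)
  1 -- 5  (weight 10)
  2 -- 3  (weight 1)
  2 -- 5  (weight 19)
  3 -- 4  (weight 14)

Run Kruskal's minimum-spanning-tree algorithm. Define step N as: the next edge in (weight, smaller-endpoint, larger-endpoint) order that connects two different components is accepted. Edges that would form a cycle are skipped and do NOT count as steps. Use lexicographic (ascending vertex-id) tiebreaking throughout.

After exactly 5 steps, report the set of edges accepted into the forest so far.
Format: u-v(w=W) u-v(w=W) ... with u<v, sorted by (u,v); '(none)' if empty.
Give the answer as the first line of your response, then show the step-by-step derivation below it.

0-3(w=5) 0-4(w=11) 0-5(w=9) 1-2(w=5) 2-3(w=1)

step 1: add edge 2-3 (w=1); MST = {2-3(w=1)}
step 2: add edge 0-3 (w=5); MST = {0-3(w=5) 2-3(w=1)}
step 3: add edge 1-2 (w=5); MST = {0-3(w=5) 1-2(w=5) 2-3(w=1)}
step 4: add edge 0-5 (w=9); MST = {0-3(w=5) 0-5(w=9) 1-2(w=5) 2-3(w=1)}
step 5: add edge 0-4 (w=11); MST = {0-3(w=5) 0-4(w=11) 0-5(w=9) 1-2(w=5) 2-3(w=1)}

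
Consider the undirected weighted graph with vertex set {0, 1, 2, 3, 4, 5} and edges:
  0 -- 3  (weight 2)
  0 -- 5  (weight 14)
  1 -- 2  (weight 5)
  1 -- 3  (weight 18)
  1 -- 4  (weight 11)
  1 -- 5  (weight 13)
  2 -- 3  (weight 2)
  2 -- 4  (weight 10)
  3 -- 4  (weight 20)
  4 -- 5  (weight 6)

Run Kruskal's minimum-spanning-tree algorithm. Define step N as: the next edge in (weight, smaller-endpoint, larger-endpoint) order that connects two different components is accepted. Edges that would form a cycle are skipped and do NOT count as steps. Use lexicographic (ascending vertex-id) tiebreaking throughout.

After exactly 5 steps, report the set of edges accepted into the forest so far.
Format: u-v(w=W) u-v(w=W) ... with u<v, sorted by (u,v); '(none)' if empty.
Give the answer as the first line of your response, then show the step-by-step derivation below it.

0-3(w=2) 1-2(w=5) 2-3(w=2) 2-4(w=10) 4-5(w=6)

step 1: add edge 0-3 (w=2); MST = {0-3(w=2)}
step 2: add edge 2-3 (w=2); MST = {0-3(w=2) 2-3(w=2)}
step 3: add edge 1-2 (w=5); MST = {0-3(w=2) 1-2(w=5) 2-3(w=2)}
step 4: add edge 4-5 (w=6); MST = {0-3(w=2) 1-2(w=5) 2-3(w=2) 4-5(w=6)}
step 5: add edge 2-4 (w=10); MST = {0-3(w=2) 1-2(w=5) 2-3(w=2) 2-4(w=10) 4-5(w=6)}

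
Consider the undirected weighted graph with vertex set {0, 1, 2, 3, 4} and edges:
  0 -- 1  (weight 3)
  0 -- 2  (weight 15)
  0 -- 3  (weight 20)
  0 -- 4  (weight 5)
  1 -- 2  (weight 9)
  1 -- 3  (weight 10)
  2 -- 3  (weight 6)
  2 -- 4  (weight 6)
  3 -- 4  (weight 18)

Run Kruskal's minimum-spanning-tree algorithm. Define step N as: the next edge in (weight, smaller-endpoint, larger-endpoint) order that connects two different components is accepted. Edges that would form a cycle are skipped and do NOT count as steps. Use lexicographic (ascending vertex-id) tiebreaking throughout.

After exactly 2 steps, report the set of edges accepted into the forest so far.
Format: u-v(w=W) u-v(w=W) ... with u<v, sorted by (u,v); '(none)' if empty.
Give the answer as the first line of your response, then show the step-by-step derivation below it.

0-1(w=3) 0-4(w=5)

step 1: add edge 0-1 (w=3); MST = {0-1(w=3)}
step 2: add edge 0-4 (w=5); MST = {0-1(w=3) 0-4(w=5)}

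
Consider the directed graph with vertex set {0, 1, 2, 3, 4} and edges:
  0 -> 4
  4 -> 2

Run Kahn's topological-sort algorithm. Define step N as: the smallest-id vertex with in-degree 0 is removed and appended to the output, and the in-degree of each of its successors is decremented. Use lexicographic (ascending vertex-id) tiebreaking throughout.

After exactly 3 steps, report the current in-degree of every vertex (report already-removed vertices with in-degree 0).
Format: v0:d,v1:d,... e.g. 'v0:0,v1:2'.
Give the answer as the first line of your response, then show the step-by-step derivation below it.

v0:0,v1:0,v2:1,v3:0,v4:0

step 1: output 0; order=[0]; indeg=(0,0,1,0,0)
step 2: output 1; order=[0,1]; indeg=(0,0,1,0,0)
step 3: output 3; order=[0,1,3]; indeg=(0,0,1,0,0)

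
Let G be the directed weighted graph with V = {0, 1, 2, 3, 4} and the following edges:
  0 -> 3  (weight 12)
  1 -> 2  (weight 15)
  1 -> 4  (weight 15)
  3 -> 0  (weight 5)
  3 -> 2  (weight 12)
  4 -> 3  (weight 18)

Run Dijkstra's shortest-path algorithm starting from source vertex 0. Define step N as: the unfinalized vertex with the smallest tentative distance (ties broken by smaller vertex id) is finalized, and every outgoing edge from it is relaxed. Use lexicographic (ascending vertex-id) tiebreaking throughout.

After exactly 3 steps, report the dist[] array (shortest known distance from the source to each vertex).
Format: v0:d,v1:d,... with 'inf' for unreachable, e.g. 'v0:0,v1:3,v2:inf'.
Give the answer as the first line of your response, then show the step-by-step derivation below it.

v0:0,v1:inf,v2:24,v3:12,v4:inf

step 1: dist = v0:0,v1:inf,v2:inf,v3:12,v4:inf
step 2: dist = v0:0,v1:inf,v2:24,v3:12,v4:inf
step 3: dist = v0:0,v1:inf,v2:24,v3:12,v4:inf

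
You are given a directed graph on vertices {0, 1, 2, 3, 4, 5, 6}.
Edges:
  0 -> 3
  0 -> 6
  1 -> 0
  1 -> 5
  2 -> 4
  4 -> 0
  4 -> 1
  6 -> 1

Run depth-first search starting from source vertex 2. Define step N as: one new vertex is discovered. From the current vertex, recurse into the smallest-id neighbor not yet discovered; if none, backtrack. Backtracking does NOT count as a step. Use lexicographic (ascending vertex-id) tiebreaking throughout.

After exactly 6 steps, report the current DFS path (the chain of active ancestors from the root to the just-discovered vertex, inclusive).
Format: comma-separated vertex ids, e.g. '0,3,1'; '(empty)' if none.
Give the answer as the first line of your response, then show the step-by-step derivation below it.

2,4,0,6,1

step 1: discover 2; path=2; order=2
step 2: discover 4; path=2>4; order=2,4
step 3: discover 0; path=2>4>0; order=2,4,0
step 4: discover 3; path=2>4>0>3; order=2,4,0,3
step 5: discover 6; path=2>4>0>6; order=2,4,0,3,6
step 6: discover 1; path=2>4>0>6>1; order=2,4,0,3,6,1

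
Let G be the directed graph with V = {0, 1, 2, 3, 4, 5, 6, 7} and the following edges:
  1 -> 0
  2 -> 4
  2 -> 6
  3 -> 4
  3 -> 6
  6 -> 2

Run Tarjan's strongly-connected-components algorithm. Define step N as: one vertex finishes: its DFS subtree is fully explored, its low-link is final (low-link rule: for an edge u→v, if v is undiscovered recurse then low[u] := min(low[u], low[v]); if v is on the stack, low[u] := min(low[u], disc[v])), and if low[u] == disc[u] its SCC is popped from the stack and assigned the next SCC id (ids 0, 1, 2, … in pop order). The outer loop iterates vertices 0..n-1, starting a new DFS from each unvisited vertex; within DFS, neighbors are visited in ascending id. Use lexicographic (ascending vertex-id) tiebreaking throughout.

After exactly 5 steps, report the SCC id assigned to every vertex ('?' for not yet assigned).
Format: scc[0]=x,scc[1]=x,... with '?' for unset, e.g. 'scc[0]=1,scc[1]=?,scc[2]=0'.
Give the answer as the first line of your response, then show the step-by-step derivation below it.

scc[0]=0,scc[1]=1,scc[2]=3,scc[3]=?,scc[4]=2,scc[5]=?,scc[6]=3,scc[7]=?

step 1: low=(low[0]=0,low[1]=?,low[2]=?,low[3]=?,low[4]=?,low[5]=?,low[6]=?,low[7]=?); scc=(scc[0]=0,scc[1]=?,scc[2]=?,scc[3]=?,scc[4]=?,scc[5]=?,scc[6]=?,scc[7]=?)
step 2: low=(low[0]=0,low[1]=1,low[2]=?,low[3]=?,low[4]=?,low[5]=?,low[6]=?,low[7]=?); scc=(scc[0]=0,scc[1]=1,scc[2]=?,scc[3]=?,scc[4]=?,scc[5]=?,scc[6]=?,scc[7]=?)
step 3: low=(low[0]=0,low[1]=1,low[2]=2,low[3]=?,low[4]=3,low[5]=?,low[6]=?,low[7]=?); scc=(scc[0]=0,scc[1]=1,scc[2]=?,scc[3]=?,scc[4]=2,scc[5]=?,scc[6]=?,scc[7]=?)
step 4: low=(low[0]=0,low[1]=1,low[2]=2,low[3]=?,low[4]=3,low[5]=?,low[6]=2,low[7]=?); scc=(scc[0]=0,scc[1]=1,scc[2]=?,scc[3]=?,scc[4]=2,scc[5]=?,scc[6]=?,scc[7]=?)
step 5: low=(low[0]=0,low[1]=1,low[2]=2,low[3]=?,low[4]=3,low[5]=?,low[6]=2,low[7]=?); scc=(scc[0]=0,scc[1]=1,scc[2]=3,scc[3]=?,scc[4]=2,scc[5]=?,scc[6]=3,scc[7]=?)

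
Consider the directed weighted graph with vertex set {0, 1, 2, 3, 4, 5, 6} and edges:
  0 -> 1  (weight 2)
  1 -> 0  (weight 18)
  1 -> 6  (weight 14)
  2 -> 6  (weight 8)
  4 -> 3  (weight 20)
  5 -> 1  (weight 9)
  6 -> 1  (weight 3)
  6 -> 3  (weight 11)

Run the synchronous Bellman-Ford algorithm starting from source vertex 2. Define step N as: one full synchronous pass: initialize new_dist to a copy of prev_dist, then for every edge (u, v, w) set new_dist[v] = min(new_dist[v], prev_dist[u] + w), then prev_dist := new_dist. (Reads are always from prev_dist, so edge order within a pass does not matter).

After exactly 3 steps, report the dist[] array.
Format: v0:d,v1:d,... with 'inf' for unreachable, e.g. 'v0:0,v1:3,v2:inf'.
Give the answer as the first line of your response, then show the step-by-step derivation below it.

v0:29,v1:11,v2:0,v3:19,v4:inf,v5:inf,v6:8

step 1: dist = v0:inf,v1:inf,v2:0,v3:inf,v4:inf,v5:inf,v6:8
step 2: dist = v0:inf,v1:11,v2:0,v3:19,v4:inf,v5:inf,v6:8
step 3: dist = v0:29,v1:11,v2:0,v3:19,v4:inf,v5:inf,v6:8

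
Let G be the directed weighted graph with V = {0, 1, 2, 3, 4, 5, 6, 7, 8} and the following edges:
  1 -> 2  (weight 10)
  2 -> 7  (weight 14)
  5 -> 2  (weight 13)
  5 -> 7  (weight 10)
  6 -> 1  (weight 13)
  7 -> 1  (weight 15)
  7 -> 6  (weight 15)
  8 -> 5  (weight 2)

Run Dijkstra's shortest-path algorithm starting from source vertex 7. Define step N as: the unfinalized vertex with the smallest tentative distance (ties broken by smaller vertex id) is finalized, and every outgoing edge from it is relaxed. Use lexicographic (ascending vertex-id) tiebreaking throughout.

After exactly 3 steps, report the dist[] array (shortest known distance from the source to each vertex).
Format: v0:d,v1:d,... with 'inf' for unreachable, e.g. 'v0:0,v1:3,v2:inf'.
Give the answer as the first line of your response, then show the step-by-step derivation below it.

v0:inf,v1:15,v2:25,v3:inf,v4:inf,v5:inf,v6:15,v7:0,v8:inf

step 1: dist = v0:inf,v1:15,v2:inf,v3:inf,v4:inf,v5:inf,v6:15,v7:0,v8:inf
step 2: dist = v0:inf,v1:15,v2:25,v3:inf,v4:inf,v5:inf,v6:15,v7:0,v8:inf
step 3: dist = v0:inf,v1:15,v2:25,v3:inf,v4:inf,v5:inf,v6:15,v7:0,v8:inf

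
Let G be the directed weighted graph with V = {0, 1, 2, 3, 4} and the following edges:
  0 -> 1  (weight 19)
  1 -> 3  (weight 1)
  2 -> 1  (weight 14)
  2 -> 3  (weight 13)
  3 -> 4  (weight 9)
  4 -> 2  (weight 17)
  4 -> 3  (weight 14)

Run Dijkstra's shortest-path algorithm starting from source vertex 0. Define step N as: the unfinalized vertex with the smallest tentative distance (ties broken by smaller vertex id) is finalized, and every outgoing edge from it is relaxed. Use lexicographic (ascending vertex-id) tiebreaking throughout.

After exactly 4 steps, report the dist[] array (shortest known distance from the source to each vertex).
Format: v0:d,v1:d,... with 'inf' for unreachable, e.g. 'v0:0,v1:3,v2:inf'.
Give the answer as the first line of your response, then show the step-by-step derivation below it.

v0:0,v1:19,v2:46,v3:20,v4:29

step 1: dist = v0:0,v1:19,v2:inf,v3:inf,v4:inf
step 2: dist = v0:0,v1:19,v2:inf,v3:20,v4:inf
step 3: dist = v0:0,v1:19,v2:inf,v3:20,v4:29
step 4: dist = v0:0,v1:19,v2:46,v3:20,v4:29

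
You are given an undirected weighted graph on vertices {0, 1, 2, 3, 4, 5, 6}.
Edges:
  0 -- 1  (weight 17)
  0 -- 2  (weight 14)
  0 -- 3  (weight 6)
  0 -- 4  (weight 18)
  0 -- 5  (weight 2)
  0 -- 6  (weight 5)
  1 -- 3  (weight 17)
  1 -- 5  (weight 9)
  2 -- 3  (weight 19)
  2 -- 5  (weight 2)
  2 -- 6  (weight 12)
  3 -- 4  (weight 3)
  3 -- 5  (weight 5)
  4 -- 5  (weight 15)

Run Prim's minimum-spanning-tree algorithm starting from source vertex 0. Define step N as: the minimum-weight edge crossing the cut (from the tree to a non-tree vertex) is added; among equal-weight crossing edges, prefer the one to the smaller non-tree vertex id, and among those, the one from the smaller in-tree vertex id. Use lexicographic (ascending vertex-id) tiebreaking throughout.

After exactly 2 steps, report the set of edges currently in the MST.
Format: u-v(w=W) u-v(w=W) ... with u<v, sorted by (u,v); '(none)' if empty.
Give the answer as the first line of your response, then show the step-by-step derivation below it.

0-5(w=2) 2-5(w=2)

step 1: add edge 0-5 (w=2); MST = {0-5(w=2)}
step 2: add edge 2-5 (w=2); MST = {0-5(w=2) 2-5(w=2)}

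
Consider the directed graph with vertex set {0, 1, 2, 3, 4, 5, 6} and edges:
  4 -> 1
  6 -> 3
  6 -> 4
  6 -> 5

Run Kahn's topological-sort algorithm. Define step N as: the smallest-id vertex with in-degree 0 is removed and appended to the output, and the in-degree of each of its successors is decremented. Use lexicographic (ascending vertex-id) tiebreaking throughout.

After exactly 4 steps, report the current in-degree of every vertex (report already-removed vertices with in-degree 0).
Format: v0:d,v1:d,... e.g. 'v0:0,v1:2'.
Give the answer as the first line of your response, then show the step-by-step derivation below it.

v0:0,v1:1,v2:0,v3:0,v4:0,v5:0,v6:0

step 1: output 0; order=[0]; indeg=(0,1,0,1,1,1,0)
step 2: output 2; order=[0,2]; indeg=(0,1,0,1,1,1,0)
step 3: output 6; order=[0,2,6]; indeg=(0,1,0,0,0,0,0)
step 4: output 3; order=[0,2,6,3]; indeg=(0,1,0,0,0,0,0)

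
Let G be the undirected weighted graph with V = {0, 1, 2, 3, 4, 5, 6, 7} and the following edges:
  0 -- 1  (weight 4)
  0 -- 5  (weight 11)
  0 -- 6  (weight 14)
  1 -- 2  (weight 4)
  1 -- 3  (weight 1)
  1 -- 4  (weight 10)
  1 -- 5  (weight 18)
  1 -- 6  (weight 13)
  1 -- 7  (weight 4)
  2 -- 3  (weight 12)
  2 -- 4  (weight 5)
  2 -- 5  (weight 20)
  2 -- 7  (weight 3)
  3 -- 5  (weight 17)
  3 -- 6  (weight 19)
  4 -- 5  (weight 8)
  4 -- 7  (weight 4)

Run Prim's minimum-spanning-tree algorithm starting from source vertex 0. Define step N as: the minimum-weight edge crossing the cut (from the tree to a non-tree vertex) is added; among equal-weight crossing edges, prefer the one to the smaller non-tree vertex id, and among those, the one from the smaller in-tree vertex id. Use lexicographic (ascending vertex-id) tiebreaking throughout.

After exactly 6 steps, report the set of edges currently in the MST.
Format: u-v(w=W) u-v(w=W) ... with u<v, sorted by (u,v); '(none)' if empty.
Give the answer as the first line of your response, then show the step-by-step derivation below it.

0-1(w=4) 1-2(w=4) 1-3(w=1) 2-7(w=3) 4-5(w=8) 4-7(w=4)

step 1: add edge 0-1 (w=4); MST = {0-1(w=4)}
step 2: add edge 1-3 (w=1); MST = {0-1(w=4) 1-3(w=1)}
step 3: add edge 1-2 (w=4); MST = {0-1(w=4) 1-2(w=4) 1-3(w=1)}
step 4: add edge 2-7 (w=3); MST = {0-1(w=4) 1-2(w=4) 1-3(w=1) 2-7(w=3)}
step 5: add edge 4-7 (w=4); MST = {0-1(w=4) 1-2(w=4) 1-3(w=1) 2-7(w=3) 4-7(w=4)}
step 6: add edge 4-5 (w=8); MST = {0-1(w=4) 1-2(w=4) 1-3(w=1) 2-7(w=3) 4-5(w=8) 4-7(w=4)}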